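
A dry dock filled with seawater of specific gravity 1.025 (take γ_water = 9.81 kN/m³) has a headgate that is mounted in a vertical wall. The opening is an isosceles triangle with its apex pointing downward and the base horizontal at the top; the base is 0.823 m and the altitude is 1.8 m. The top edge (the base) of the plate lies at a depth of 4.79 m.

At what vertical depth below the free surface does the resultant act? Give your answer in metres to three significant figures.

h_p = 5.42 m

γ = 1.025 × 9.81 = 10.05525 kN/m³.
With the apex down, the centroid sits h/3 = 1.8/3 = 0.6 m below the base (the top edge), so the centroid depth is h_c = 4.79 + 0.6 = 5.39 m.
A = ½ × 0.823 × 1.8 = 0.7407 m².
Resultant F = γ·h_c·A = 10.05525 × 5.39 × 0.7407 = 40.1443 kN.
I_c = b·h³/36 = 0.823 × 1.8³/36 = 0.133326 m⁴.
Centre of pressure: y_p = y_c + I_c/(y_c·A) = 5.39 + 0.133326/(5.39 × 0.7407) = 5.39 + 0.0333952 = 5.4234 m along the plane.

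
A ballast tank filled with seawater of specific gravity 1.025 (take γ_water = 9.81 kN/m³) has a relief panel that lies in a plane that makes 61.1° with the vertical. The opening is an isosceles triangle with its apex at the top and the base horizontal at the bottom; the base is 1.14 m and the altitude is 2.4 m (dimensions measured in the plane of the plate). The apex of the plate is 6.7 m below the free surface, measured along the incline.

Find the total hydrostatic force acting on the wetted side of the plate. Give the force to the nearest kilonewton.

γ = 1.025 × 9.81 = 10.05525 kN/m³.
The plate makes 61.1° with the vertical, i.e. θ = 90° − 61.1° = 28.9° to the horizontal. Measuring y along the incline from the free-surface line, vertical depth h = y·sinθ with sinθ = 0.483282.
With the apex up, the centroid sits 2h/3 = 2 × 2.4/3 = 1.6 m below the apex, so y_c = 6.7 + 1.6 = 8.3 m and h_c = 8.3 × 0.483282 = 4.01124 m.
A = ½ × 1.14 × 2.4 = 1.368 m².
Resultant F = γ·h_c·A = 10.05525 × 4.01124 × 1.368 = 55.1769 kN.

F ≈ 55 kN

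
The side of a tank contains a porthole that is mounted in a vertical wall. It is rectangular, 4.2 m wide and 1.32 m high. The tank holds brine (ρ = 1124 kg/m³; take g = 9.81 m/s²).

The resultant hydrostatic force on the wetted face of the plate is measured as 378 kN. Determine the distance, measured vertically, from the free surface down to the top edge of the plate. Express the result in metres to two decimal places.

d_top ≈ 5.52 m

γ = ρg = 1124 × 9.81 / 1000 = 11.02644 kN/m³.
A = 4.2 × 1.32 = 5.544 m².
From F = γ·h_c·A, the centroid depth is h_c = 378/(11.02644 × 5.544) = 6.18348 m.
The centroid lies 1.32/2 = 0.66 m below the top edge, so the top edge sits at h_top = 6.18348 − 0.66 = 5.52348 m below the surface.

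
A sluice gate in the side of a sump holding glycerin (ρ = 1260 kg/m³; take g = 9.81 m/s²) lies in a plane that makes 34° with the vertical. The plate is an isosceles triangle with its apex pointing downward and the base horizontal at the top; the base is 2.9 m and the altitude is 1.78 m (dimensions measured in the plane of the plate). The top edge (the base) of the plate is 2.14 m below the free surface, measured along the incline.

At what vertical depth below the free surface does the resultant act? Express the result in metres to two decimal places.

γ = ρg = 1260 × 9.81 / 1000 = 12.3606 kN/m³.
The plate makes 34° with the vertical, i.e. θ = 90° − 34° = 56° to the horizontal. Measuring y along the incline from the free-surface line, vertical depth h = y·sinθ with sinθ = 0.829038.
With the apex down, the centroid sits h/3 = 1.78/3 = 0.593333 m below the base (the top edge), so y_c = 2.14 + 0.593333 = 2.73333 m and h_c = 2.73333 × 0.829038 = 2.26603 m.
A = ½ × 2.9 × 1.78 = 2.581 m².
Resultant F = γ·h_c·A = 12.3606 × 2.26603 × 2.581 = 72.2925 kN.
I_c = b·h³/36 = 2.9 × 1.78³/36 = 0.454313 m⁴.
Centre of pressure: y_p = y_c + I_c/(y_c·A) = 2.73333 + 0.454313/(2.73333 × 2.581) = 2.73333 + 0.0643984 = 2.79773 m along the plane.
Vertically, h_p = y_p·sinθ = 2.79773 × 0.829038 = 2.31942 m.

h_p = 2.32 m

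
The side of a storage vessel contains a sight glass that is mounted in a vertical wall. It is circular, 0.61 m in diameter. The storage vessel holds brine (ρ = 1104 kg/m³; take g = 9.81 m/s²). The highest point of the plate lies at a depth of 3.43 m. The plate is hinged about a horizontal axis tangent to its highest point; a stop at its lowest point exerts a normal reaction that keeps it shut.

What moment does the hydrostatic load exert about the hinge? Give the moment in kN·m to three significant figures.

M ≈ 3.68 kN·m

γ = ρg = 1104 × 9.81 / 1000 = 10.83024 kN/m³.
The centroid is at the centre, 0.305 m below the top of the plate, so the centroid depth is h_c = 3.43 + 0.305 = 3.735 m.
A = π(0.305)² = 0.292247 m².
Resultant F = γ·h_c·A = 10.83024 × 3.735 × 0.292247 = 11.8217 kN.
I_c = πr⁴/4 = π × 0.305⁴/4 = 0.00679656 m⁴.
Centre of pressure: y_p = y_c + I_c/(y_c·A) = 3.735 + 0.00679656/(3.735 × 0.292247) = 3.735 + 0.00622656 = 3.74123 m along the plane.
The resultant acts 0.305 + 0.00622656 = 0.311227 m (along the plate) below the hinge at the top edge, so the moment about the hinge is M = F × 0.311227 = 11.8217 × 0.311227 = 3.67923 kN·m.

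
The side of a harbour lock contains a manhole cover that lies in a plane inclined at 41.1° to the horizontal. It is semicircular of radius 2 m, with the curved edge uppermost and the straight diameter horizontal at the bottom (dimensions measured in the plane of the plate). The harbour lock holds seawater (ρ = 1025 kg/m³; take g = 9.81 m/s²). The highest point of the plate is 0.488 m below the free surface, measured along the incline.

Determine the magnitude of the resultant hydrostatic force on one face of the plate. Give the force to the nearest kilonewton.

F ≈ 68 kN

γ = ρg = 1025 × 9.81 / 1000 = 10.05525 kN/m³.
Let θ = 41.1° be the plate's angle to the horizontal; measure y along the incline from where the plane meets the free surface. Vertical depth h = y·sinθ with sinθ = 0.657375.
The centroid lies 4r/(3π) = 0.848826 m above the diameter, so r − 4r/(3π) = 2 − 0.848826 = 1.15117 m below the topmost point, so y_c = 0.488 + 1.15117 = 1.63917 m and h_c = 1.63917 × 0.657375 = 1.07755 m.
A = πr²/2 = π × 2²/2 = 6.28319 m².
Resultant F = γ·h_c·A = 10.05525 × 1.07755 × 6.28319 = 68.0786 kN.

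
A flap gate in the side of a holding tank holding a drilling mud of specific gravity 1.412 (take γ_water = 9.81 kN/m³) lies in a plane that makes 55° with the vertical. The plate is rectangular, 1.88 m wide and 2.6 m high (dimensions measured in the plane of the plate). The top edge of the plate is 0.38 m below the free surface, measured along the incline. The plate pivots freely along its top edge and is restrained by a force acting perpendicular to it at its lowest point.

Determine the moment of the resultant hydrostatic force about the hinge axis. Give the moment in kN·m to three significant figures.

γ = 1.412 × 9.81 = 13.85172 kN/m³.
The plate makes 55° with the vertical, i.e. θ = 90° − 55° = 35° to the horizontal. Measuring y along the incline from the free-surface line, vertical depth h = y·sinθ with sinθ = 0.573576.
The centroid lies 2.6/2 = 1.3 m below the top edge, so y_c = 0.38 + 1.3 = 1.68 m and h_c = 1.68 × 0.573576 = 0.963608 m.
A = 1.88 × 2.6 = 4.888 m².
Resultant F = γ·h_c·A = 13.85172 × 0.963608 × 4.888 = 65.2432 kN.
I_c = b·h³/12 = 1.88 × 2.6³/12 = 2.75357 m⁴.
Centre of pressure: y_p = y_c + I_c/(y_c·A) = 1.68 + 2.75357/(1.68 × 4.888) = 1.68 + 0.335317 = 2.01532 m along the plane.
The resultant acts 1.3 + 0.335317 = 1.63532 m (along the plate) below the hinge at the top edge, so the moment about the hinge is M = F × 1.63532 = 65.2432 × 1.63532 = 106.694 kN·m.

M ≈ 107 kN·m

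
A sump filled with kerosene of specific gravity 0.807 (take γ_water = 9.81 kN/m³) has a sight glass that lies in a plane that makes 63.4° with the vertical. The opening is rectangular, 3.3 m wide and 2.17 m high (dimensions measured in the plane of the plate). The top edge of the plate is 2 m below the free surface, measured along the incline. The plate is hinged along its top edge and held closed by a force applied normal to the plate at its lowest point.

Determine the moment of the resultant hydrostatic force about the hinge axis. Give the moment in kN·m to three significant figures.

γ = 0.807 × 9.81 = 7.91667 kN/m³.
The plate makes 63.4° with the vertical, i.e. θ = 90° − 63.4° = 26.6° to the horizontal. Measuring y along the incline from the free-surface line, vertical depth h = y·sinθ with sinθ = 0.447759.
The centroid lies 2.17/2 = 1.085 m below the top edge, so y_c = 2 + 1.085 = 3.085 m and h_c = 3.085 × 0.447759 = 1.38134 m.
A = 3.3 × 2.17 = 7.161 m².
Resultant F = γ·h_c·A = 7.91667 × 1.38134 × 7.161 = 78.3099 kN.
I_c = b·h³/12 = 3.3 × 2.17³/12 = 2.81004 m⁴.
Centre of pressure: y_p = y_c + I_c/(y_c·A) = 3.085 + 2.81004/(3.085 × 7.161) = 3.085 + 0.127199 = 3.2122 m along the plane.
The resultant acts 1.085 + 0.127199 = 1.2122 m (along the plate) below the hinge at the top edge, so the moment about the hinge is M = F × 1.2122 = 78.3099 × 1.2122 = 94.9273 kN·m.

M ≈ 94.9 kN·m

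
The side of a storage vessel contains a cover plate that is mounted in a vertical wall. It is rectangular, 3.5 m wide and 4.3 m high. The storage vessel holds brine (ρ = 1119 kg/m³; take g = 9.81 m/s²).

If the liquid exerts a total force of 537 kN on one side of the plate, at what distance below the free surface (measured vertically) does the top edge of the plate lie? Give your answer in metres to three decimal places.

γ = ρg = 1119 × 9.81 / 1000 = 10.97739 kN/m³.
A = 3.5 × 4.3 = 15.05 m².
From F = γ·h_c·A, the centroid depth is h_c = 537/(10.97739 × 15.05) = 3.25041 m.
The centroid lies 4.3/2 = 2.15 m below the top edge, so the top edge sits at h_top = 3.25041 − 2.15 = 1.10041 m below the surface.

d_top ≈ 1.100 m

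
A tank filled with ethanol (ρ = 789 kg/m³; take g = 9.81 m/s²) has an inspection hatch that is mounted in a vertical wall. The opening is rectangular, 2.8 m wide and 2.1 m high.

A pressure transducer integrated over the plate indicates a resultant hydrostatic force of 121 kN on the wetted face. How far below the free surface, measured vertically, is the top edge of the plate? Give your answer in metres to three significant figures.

d_top ≈ 1.61 m

γ = ρg = 789 × 9.81 / 1000 = 7.74009 kN/m³.
A = 2.8 × 2.1 = 5.88 m².
From F = γ·h_c·A, the centroid depth is h_c = 121/(7.74009 × 5.88) = 2.65866 m.
The centroid lies 2.1/2 = 1.05 m below the top edge, so the top edge sits at h_top = 2.65866 − 1.05 = 1.60866 m below the surface.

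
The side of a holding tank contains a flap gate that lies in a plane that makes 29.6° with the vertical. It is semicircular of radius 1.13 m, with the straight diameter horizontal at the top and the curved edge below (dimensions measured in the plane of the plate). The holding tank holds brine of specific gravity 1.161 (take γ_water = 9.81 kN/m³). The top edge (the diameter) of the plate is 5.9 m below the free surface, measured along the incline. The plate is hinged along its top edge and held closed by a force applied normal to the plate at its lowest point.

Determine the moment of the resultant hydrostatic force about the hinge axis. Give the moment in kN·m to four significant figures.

γ = 1.161 × 9.81 = 11.38941 kN/m³.
The plate makes 29.6° with the vertical, i.e. θ = 90° − 29.6° = 60.4° to the horizontal. Measuring y along the incline from the free-surface line, vertical depth h = y·sinθ with sinθ = 0.869495.
The centroid of a semicircle lies 4r/(3π) = 0.479587 m from the diameter, here below the top edge, so y_c = 5.9 + 0.479587 = 6.37959 m and h_c = 6.37959 × 0.869495 = 5.54702 m.
A = πr²/2 = π × 1.13²/2 = 2.00575 m².
Resultant F = γ·h_c·A = 11.38941 × 5.54702 × 2.00575 = 126.718 kN.
I_c = (π/8 − 8/(9π))·r⁴ = 0.109757 × 1.13⁴ = 0.178956 m⁴.
Centre of pressure: y_p = y_c + I_c/(y_c·A) = 6.37959 + 0.178956/(6.37959 × 2.00575) = 6.37959 + 0.0139855 = 6.39358 m along the plane.
The resultant acts 0.479587 + 0.0139855 = 0.493572 m (along the plate) below the hinge at the top edge, so the moment about the hinge is M = F × 0.493572 = 126.718 × 0.493572 = 62.5445 kN·m.

M ≈ 62.54 kN·m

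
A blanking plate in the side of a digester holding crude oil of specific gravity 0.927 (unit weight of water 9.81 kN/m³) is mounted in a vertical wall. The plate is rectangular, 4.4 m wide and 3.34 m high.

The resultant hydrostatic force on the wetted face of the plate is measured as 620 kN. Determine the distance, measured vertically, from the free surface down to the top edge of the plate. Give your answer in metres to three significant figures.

d_top ≈ 2.97 m

γ = 0.927 × 9.81 = 9.09387 kN/m³.
A = 4.4 × 3.34 = 14.696 m².
From F = γ·h_c·A, the centroid depth is h_c = 620/(9.09387 × 14.696) = 4.63921 m.
The centroid lies 3.34/2 = 1.67 m below the top edge, so the top edge sits at h_top = 4.63921 − 1.67 = 2.96921 m below the surface.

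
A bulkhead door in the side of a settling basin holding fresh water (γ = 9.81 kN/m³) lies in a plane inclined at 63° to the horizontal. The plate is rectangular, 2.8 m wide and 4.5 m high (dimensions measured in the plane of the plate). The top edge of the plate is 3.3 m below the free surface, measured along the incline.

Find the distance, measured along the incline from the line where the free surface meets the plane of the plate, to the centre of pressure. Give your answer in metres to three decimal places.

y_p = 5.854 m

γ = 9.81 kN/m³.
Let θ = 63° be the plate's angle to the horizontal; measure y along the incline from where the plane meets the free surface. Vertical depth h = y·sinθ with sinθ = 0.891007.
The centroid lies 4.5/2 = 2.25 m below the top edge, so y_c = 3.3 + 2.25 = 5.55 m and h_c = 5.55 × 0.891007 = 4.94509 m.
A = 2.8 × 4.5 = 12.6 m².
Resultant F = γ·h_c·A = 9.81 × 4.94509 × 12.6 = 611.243 kN.
I_c = b·h³/12 = 2.8 × 4.5³/12 = 21.2625 m⁴.
Centre of pressure: y_p = y_c + I_c/(y_c·A) = 5.55 + 21.2625/(5.55 × 12.6) = 5.55 + 0.304054 = 5.85405 m along the plane.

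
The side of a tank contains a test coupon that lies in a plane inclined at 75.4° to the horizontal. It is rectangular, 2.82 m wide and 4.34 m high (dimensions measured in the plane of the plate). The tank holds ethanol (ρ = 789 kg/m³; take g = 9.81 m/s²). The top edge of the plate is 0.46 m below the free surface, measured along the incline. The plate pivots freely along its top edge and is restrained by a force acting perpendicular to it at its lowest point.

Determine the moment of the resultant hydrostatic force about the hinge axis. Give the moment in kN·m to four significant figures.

M ≈ 667.1 kN·m

γ = ρg = 789 × 9.81 / 1000 = 7.74009 kN/m³.
Let θ = 75.4° be the plate's angle to the horizontal; measure y along the incline from where the plane meets the free surface. Vertical depth h = y·sinθ with sinθ = 0.967709.
The centroid lies 4.34/2 = 2.17 m below the top edge, so y_c = 0.46 + 2.17 = 2.63 m and h_c = 2.63 × 0.967709 = 2.54507 m.
A = 2.82 × 4.34 = 12.2388 m².
Resultant F = γ·h_c·A = 7.74009 × 2.54507 × 12.2388 = 241.093 kN.
I_c = b·h³/12 = 2.82 × 4.34³/12 = 19.2104 m⁴.
Centre of pressure: y_p = y_c + I_c/(y_c·A) = 2.63 + 19.2104/(2.63 × 12.2388) = 2.63 + 0.596818 = 3.22682 m along the plane.
The resultant acts 2.17 + 0.596818 = 2.76682 m (along the plate) below the hinge at the top edge, so the moment about the hinge is M = F × 2.76682 = 241.093 × 2.76682 = 667.061 kN·m.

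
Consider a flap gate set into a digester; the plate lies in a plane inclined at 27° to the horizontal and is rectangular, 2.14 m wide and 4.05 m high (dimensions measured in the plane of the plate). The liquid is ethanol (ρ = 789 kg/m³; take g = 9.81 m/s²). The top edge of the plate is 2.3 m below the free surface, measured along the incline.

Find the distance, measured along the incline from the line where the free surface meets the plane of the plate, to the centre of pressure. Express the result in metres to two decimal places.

y_p = 4.64 m

γ = ρg = 789 × 9.81 / 1000 = 7.74009 kN/m³.
Let θ = 27° be the plate's angle to the horizontal; measure y along the incline from where the plane meets the free surface. Vertical depth h = y·sinθ with sinθ = 0.453990.
The centroid lies 4.05/2 = 2.025 m below the top edge, so y_c = 2.3 + 2.025 = 4.325 m and h_c = 4.325 × 0.453990 = 1.96351 m.
A = 2.14 × 4.05 = 8.667 m².
Resultant F = γ·h_c·A = 7.74009 × 1.96351 × 8.667 = 131.719 kN.
I_c = b·h³/12 = 2.14 × 4.05³/12 = 11.8467 m⁴.
Centre of pressure: y_p = y_c + I_c/(y_c·A) = 4.325 + 11.8467/(4.325 × 8.667) = 4.325 + 0.31604 = 4.64104 m along the plane.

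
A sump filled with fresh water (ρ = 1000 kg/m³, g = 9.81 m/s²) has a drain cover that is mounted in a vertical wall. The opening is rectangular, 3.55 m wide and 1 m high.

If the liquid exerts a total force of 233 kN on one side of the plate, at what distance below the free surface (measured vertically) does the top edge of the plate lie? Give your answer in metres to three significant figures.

γ = ρg = 1000 × 9.81 = 9810 N/m³ = 9.81 kN/m³.
A = 3.55 × 1 = 3.55 m².
From F = γ·h_c·A, the centroid depth is h_c = 233/(9.81 × 3.55) = 6.6905 m.
The centroid lies 1/2 = 0.5 m below the top edge, so the top edge sits at h_top = 6.6905 − 0.5 = 6.1905 m below the surface.

d_top ≈ 6.19 m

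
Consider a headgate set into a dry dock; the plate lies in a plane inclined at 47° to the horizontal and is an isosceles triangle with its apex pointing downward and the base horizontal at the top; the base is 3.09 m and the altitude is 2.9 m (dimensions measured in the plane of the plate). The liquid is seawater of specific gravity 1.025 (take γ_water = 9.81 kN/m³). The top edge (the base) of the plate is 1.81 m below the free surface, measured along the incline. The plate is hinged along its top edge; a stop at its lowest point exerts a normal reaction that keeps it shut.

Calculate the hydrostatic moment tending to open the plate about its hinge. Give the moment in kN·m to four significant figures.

M ≈ 103.8 kN·m

γ = 1.025 × 9.81 = 10.05525 kN/m³.
Let θ = 47° be the plate's angle to the horizontal; measure y along the incline from where the plane meets the free surface. Vertical depth h = y·sinθ with sinθ = 0.731354.
With the apex down, the centroid sits h/3 = 2.9/3 = 0.966667 m below the base (the top edge), so y_c = 1.81 + 0.966667 = 2.77667 m and h_c = 2.77667 × 0.731354 = 2.03073 m.
A = ½ × 3.09 × 2.9 = 4.4805 m².
Resultant F = γ·h_c·A = 10.05525 × 2.03073 × 4.4805 = 91.4896 kN.
I_c = b·h³/36 = 3.09 × 2.9³/36 = 2.09339 m⁴.
Centre of pressure: y_p = y_c + I_c/(y_c·A) = 2.77667 + 2.09339/(2.77667 × 4.4805) = 2.77667 + 0.168267 = 2.94494 m along the plane.
The resultant acts 0.966667 + 0.168267 = 1.13493 m (along the plate) below the hinge at the top edge, so the moment about the hinge is M = F × 1.13493 = 91.4896 × 1.13493 = 103.834 kN·m.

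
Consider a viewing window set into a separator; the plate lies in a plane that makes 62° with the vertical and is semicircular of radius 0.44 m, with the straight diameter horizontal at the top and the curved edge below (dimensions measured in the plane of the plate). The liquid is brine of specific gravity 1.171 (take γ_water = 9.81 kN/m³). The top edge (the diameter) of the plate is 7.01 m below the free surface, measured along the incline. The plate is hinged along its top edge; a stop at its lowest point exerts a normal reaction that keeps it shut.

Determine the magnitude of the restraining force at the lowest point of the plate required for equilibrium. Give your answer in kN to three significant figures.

γ = 1.171 × 9.81 = 11.48751 kN/m³.
The plate makes 62° with the vertical, i.e. θ = 90° − 62° = 28° to the horizontal. Measuring y along the incline from the free-surface line, vertical depth h = y·sinθ with sinθ = 0.469472.
The centroid of a semicircle lies 4r/(3π) = 0.186742 m from the diameter, here below the top edge, so y_c = 7.01 + 0.186742 = 7.19674 m and h_c = 7.19674 × 0.469472 = 3.37867 m.
A = πr²/2 = π × 0.44²/2 = 0.304106 m².
Resultant F = γ·h_c·A = 11.48751 × 3.37867 × 0.304106 = 11.8031 kN.
I_c = (π/8 − 8/(9π))·r⁴ = 0.109757 × 0.44⁴ = 0.0041138 m⁴.
Centre of pressure: y_p = y_c + I_c/(y_c·A) = 7.19674 + 0.0041138/(7.19674 × 0.304106) = 7.19674 + 0.00187967 = 7.19862 m along the plane.
The resultant acts 0.186742 + 0.00187967 = 0.188622 m (along the plate) below the hinge at the top edge, so the moment about the hinge is M = F × 0.188622 = 11.8031 × 0.188622 = 2.22632 kN·m.
A normal force at the bottom, 0.44 m from the hinge, must supply this moment: P = 2.22632/0.44 = 5.05982 kN.

P ≈ 5.06 kN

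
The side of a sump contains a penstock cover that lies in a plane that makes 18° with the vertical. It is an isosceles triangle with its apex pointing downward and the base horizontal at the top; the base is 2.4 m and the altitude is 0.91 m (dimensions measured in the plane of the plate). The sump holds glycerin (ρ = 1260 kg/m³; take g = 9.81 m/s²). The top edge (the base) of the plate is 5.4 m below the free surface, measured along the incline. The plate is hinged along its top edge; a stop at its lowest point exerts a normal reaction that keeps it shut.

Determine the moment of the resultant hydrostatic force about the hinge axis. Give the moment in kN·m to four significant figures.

γ = ρg = 1260 × 9.81 / 1000 = 12.3606 kN/m³.
The plate makes 18° with the vertical, i.e. θ = 90° − 18° = 72° to the horizontal. Measuring y along the incline from the free-surface line, vertical depth h = y·sinθ with sinθ = 0.951057.
With the apex down, the centroid sits h/3 = 0.91/3 = 0.303333 m below the base (the top edge), so y_c = 5.4 + 0.303333 = 5.70333 m and h_c = 5.70333 × 0.951057 = 5.42419 m.
A = ½ × 2.4 × 0.91 = 1.092 m².
Resultant F = γ·h_c·A = 12.3606 × 5.42419 × 1.092 = 73.2145 kN.
I_c = b·h³/36 = 2.4 × 0.91³/36 = 0.0502381 m⁴.
Centre of pressure: y_p = y_c + I_c/(y_c·A) = 5.70333 + 0.0502381/(5.70333 × 1.092) = 5.70333 + 0.00806644 = 5.7114 m along the plane.
The resultant acts 0.303333 + 0.00806644 = 0.311399 m (along the plate) below the hinge at the top edge, so the moment about the hinge is M = F × 0.311399 = 73.2145 × 0.311399 = 22.7989 kN·m.

M ≈ 22.80 kN·m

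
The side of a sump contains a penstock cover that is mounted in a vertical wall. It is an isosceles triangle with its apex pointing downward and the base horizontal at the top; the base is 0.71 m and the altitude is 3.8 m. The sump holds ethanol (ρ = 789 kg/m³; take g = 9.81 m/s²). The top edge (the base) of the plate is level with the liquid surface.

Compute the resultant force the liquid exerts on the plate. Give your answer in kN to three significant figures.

γ = ρg = 789 × 9.81 / 1000 = 7.74009 kN/m³.
With the apex down, the centroid sits h/3 = 3.8/3 = 1.26667 m below the base (the top edge), so the centroid depth is h_c = 1.26667 m.
A = ½ × 0.71 × 3.8 = 1.349 m².
Resultant F = γ·h_c·A = 7.74009 × 1.26667 × 1.349 = 13.2258 kN.

F ≈ 13.2 kN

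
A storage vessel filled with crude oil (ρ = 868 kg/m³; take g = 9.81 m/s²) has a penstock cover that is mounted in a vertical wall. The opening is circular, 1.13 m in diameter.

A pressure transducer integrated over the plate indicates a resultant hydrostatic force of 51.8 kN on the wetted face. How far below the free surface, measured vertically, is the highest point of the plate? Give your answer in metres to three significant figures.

d_top ≈ 5.50 m

γ = ρg = 868 × 9.81 / 1000 = 8.51508 kN/m³.
A = π(0.565)² = 1.00287 m².
From F = γ·h_c·A, the centroid depth is h_c = 51.8/(8.51508 × 1.00287) = 6.06592 m.
The centroid is at the centre, 0.565 m below the top of the plate, so the highest point sits at h_top = 6.06592 − 0.565 = 5.50092 m below the surface.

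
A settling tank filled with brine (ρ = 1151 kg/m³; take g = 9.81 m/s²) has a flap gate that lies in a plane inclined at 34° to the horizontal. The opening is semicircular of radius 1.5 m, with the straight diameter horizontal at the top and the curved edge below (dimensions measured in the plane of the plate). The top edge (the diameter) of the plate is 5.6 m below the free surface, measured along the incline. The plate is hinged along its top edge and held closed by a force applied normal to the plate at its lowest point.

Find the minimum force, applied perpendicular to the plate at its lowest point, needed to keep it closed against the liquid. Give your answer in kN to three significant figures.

P ≈ 61.4 kN

γ = ρg = 1151 × 9.81 / 1000 = 11.29131 kN/m³.
Let θ = 34° be the plate's angle to the horizontal; measure y along the incline from where the plane meets the free surface. Vertical depth h = y·sinθ with sinθ = 0.559193.
The centroid of a semicircle lies 4r/(3π) = 0.63662 m from the diameter, here below the top edge, so y_c = 5.6 + 0.63662 = 6.23662 m and h_c = 6.23662 × 0.559193 = 3.48747 m.
A = πr²/2 = π × 1.5²/2 = 3.53429 m².
Resultant F = γ·h_c·A = 11.29131 × 3.48747 × 3.53429 = 139.174 kN.
I_c = (π/8 − 8/(9π))·r⁴ = 0.109757 × 1.5⁴ = 0.555645 m⁴.
Centre of pressure: y_p = y_c + I_c/(y_c·A) = 6.23662 + 0.555645/(6.23662 × 3.53429) = 6.23662 + 0.0252084 = 6.26183 m along the plane.
The resultant acts 0.63662 + 0.0252084 = 0.661828 m (along the plate) below the hinge at the top edge, so the moment about the hinge is M = F × 0.661828 = 139.174 × 0.661828 = 92.1093 kN·m.
A normal force at the bottom, 1.5 m from the hinge, must supply this moment: P = 92.1093/1.5 = 61.4062 kN.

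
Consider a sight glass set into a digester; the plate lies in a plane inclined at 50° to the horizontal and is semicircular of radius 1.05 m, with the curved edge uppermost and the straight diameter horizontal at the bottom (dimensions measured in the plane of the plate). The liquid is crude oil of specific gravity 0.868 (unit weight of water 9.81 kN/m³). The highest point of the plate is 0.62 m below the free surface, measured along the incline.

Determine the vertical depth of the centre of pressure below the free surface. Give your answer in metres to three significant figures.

h_p = 0.986 m

γ = 0.868 × 9.81 = 8.51508 kN/m³.
Let θ = 50° be the plate's angle to the horizontal; measure y along the incline from where the plane meets the free surface. Vertical depth h = y·sinθ with sinθ = 0.766044.
The centroid lies 4r/(3π) = 0.445634 m above the diameter, so r − 4r/(3π) = 1.05 − 0.445634 = 0.604366 m below the topmost point, so y_c = 0.62 + 0.604366 = 1.22437 m and h_c = 1.22437 × 0.766044 = 0.937921 m.
A = πr²/2 = π × 1.05²/2 = 1.7318 m².
Resultant F = γ·h_c·A = 8.51508 × 0.937921 × 1.7318 = 13.831 kN.
I_c = (π/8 − 8/(9π))·r⁴ = 0.109757 × 1.05⁴ = 0.13341 m⁴.
Centre of pressure: y_p = y_c + I_c/(y_c·A) = 1.22437 + 0.13341/(1.22437 × 1.7318) = 1.22437 + 0.0629184 = 1.28729 m along the plane.
Vertically, h_p = y_p·sinθ = 1.28729 × 0.766044 = 0.986121 m.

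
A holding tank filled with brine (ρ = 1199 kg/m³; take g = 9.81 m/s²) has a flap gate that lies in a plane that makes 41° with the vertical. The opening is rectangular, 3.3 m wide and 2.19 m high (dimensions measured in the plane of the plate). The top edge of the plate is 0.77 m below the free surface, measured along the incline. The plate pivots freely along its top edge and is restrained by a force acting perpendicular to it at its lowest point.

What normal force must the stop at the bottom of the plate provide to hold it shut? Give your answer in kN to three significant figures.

γ = ρg = 1199 × 9.81 / 1000 = 11.76219 kN/m³.
The plate makes 41° with the vertical, i.e. θ = 90° − 41° = 49° to the horizontal. Measuring y along the incline from the free-surface line, vertical depth h = y·sinθ with sinθ = 0.754710.
The centroid lies 2.19/2 = 1.095 m below the top edge, so y_c = 0.77 + 1.095 = 1.865 m and h_c = 1.865 × 0.754710 = 1.40753 m.
A = 3.3 × 2.19 = 7.227 m².
Resultant F = γ·h_c·A = 11.76219 × 1.40753 × 7.227 = 119.648 kN.
I_c = b·h³/12 = 3.3 × 2.19³/12 = 2.88845 m⁴.
Centre of pressure: y_p = y_c + I_c/(y_c·A) = 1.865 + 2.88845/(1.865 × 7.227) = 1.865 + 0.214303 = 2.0793 m along the plane.
The resultant acts 1.095 + 0.214303 = 1.3093 m (along the plate) below the hinge at the top edge, so the moment about the hinge is M = F × 1.3093 = 119.648 × 1.3093 = 156.655 kN·m.
A normal force at the bottom, 2.19 m from the hinge, must supply this moment: P = 156.655/2.19 = 71.532 kN.

P ≈ 71.5 kN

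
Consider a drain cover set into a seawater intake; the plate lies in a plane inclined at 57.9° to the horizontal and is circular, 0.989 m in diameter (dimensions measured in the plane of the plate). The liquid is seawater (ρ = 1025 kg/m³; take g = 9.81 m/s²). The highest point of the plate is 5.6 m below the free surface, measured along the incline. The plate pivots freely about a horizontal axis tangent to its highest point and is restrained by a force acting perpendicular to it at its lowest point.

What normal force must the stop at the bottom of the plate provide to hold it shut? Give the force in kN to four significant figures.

P ≈ 20.34 kN

γ = ρg = 1025 × 9.81 / 1000 = 10.05525 kN/m³.
Let θ = 57.9° be the plate's angle to the horizontal; measure y along the incline from where the plane meets the free surface. Vertical depth h = y·sinθ with sinθ = 0.847122.
The centroid is at the centre, 0.4945 m below the top of the plate, so y_c = 5.6 + 0.4945 = 6.0945 m and h_c = 6.0945 × 0.847122 = 5.16279 m.
A = π(0.4945)² = 0.768214 m².
Resultant F = γ·h_c·A = 10.05525 × 5.16279 × 0.768214 = 39.8804 kN.
I_c = πr⁴/4 = π × 0.4945⁴/4 = 0.0469629 m⁴.
Centre of pressure: y_p = y_c + I_c/(y_c·A) = 6.0945 + 0.0469629/(6.0945 × 0.768214) = 6.0945 + 0.0100308 = 6.10453 m along the plane.
The resultant acts 0.4945 + 0.0100308 = 0.504531 m (along the plate) below the hinge at the top edge, so the moment about the hinge is M = F × 0.504531 = 39.8804 × 0.504531 = 20.1209 kN·m.
A normal force at the bottom, 0.989 m from the hinge, must supply this moment: P = 20.1209/0.989 = 20.3447 kN.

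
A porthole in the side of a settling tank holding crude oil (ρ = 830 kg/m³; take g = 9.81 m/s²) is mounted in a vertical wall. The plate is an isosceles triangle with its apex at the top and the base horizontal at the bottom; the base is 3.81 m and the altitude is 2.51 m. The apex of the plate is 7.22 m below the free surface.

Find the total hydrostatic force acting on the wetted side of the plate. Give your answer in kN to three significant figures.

F ≈ 346 kN

γ = ρg = 830 × 9.81 / 1000 = 8.1423 kN/m³.
With the apex up, the centroid sits 2h/3 = 2 × 2.51/3 = 1.67333 m below the apex, so the centroid depth is h_c = 7.22 + 1.67333 = 8.89333 m.
A = ½ × 3.81 × 2.51 = 4.78155 m².
Resultant F = γ·h_c·A = 8.1423 × 8.89333 × 4.78155 = 346.242 kN.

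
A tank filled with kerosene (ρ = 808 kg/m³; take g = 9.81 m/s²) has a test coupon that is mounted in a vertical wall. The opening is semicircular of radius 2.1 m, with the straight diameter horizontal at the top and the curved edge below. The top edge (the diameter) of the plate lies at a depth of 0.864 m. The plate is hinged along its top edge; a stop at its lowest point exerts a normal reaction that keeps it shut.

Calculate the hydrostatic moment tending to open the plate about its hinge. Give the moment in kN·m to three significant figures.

γ = ρg = 808 × 9.81 / 1000 = 7.92648 kN/m³.
The centroid of a semicircle lies 4r/(3π) = 0.891268 m from the diameter, here below the top edge, so the centroid depth is h_c = 0.864 + 0.891268 = 1.75527 m.
A = πr²/2 = π × 2.1²/2 = 6.92721 m².
Resultant F = γ·h_c·A = 7.92648 × 1.75527 × 6.92721 = 96.3791 kN.
I_c = (π/8 − 8/(9π))·r⁴ = 0.109757 × 2.1⁴ = 2.13457 m⁴.
Centre of pressure: y_p = y_c + I_c/(y_c·A) = 1.75527 + 2.13457/(1.75527 × 6.92721) = 1.75527 + 0.175553 = 1.93082 m along the plane.
The resultant acts 0.891268 + 0.175553 = 1.06682 m (along the plate) below the hinge at the top edge, so the moment about the hinge is M = F × 1.06682 = 96.3791 × 1.06682 = 102.819 kN·m.

M ≈ 103 kN·m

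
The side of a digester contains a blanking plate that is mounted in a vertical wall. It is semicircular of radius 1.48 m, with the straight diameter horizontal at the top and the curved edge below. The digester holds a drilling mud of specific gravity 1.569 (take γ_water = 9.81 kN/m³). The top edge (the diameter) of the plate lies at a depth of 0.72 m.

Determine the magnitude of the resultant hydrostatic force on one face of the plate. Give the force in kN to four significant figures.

γ = 1.569 × 9.81 = 15.39189 kN/m³.
The centroid of a semicircle lies 4r/(3π) = 0.628132 m from the diameter, here below the top edge, so the centroid depth is h_c = 0.72 + 0.628132 = 1.34813 m.
A = πr²/2 = π × 1.48²/2 = 3.44067 m².
Resultant F = γ·h_c·A = 15.39189 × 1.34813 × 3.44067 = 71.3948 kN.

F ≈ 71.39 kN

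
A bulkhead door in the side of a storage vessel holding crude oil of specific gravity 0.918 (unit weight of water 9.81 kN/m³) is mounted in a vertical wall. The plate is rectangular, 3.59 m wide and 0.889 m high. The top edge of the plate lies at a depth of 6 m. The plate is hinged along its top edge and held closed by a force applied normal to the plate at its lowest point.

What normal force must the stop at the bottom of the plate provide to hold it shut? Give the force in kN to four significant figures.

γ = 0.918 × 9.81 = 9.00558 kN/m³.
The centroid lies 0.889/2 = 0.4445 m below the top edge, so the centroid depth is h_c = 6 + 0.4445 = 6.4445 m.
A = 3.59 × 0.889 = 3.19151 m².
Resultant F = γ·h_c·A = 9.00558 × 6.4445 × 3.19151 = 185.224 kN.
I_c = b·h³/12 = 3.59 × 0.889³/12 = 0.210193 m⁴.
Centre of pressure: y_p = y_c + I_c/(y_c·A) = 6.4445 + 0.210193/(6.4445 × 3.19151) = 6.4445 + 0.0102196 = 6.45472 m along the plane.
The resultant acts 0.4445 + 0.0102196 = 0.45472 m (along the plate) below the hinge at the top edge, so the moment about the hinge is M = F × 0.45472 = 185.224 × 0.45472 = 84.2251 kN·m.
A normal force at the bottom, 0.889 m from the hinge, must supply this moment: P = 84.2251/0.889 = 94.7414 kN.

P ≈ 94.74 kN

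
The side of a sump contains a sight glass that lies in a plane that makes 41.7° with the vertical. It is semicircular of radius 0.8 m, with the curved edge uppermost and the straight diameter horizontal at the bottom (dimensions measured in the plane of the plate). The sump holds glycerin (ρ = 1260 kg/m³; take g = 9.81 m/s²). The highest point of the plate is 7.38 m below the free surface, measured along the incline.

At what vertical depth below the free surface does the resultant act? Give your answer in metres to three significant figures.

γ = ρg = 1260 × 9.81 / 1000 = 12.3606 kN/m³.
The plate makes 41.7° with the vertical, i.e. θ = 90° − 41.7° = 48.3° to the horizontal. Measuring y along the incline from the free-surface line, vertical depth h = y·sinθ with sinθ = 0.746638.
The centroid lies 4r/(3π) = 0.339531 m above the diameter, so r − 4r/(3π) = 0.8 − 0.339531 = 0.460469 m below the topmost point, so y_c = 7.38 + 0.460469 = 7.84047 m and h_c = 7.84047 × 0.746638 = 5.85399 m.
A = πr²/2 = π × 0.8²/2 = 1.00531 m².
Resultant F = γ·h_c·A = 12.3606 × 5.85399 × 1.00531 = 72.7431 kN.
I_c = (π/8 − 8/(9π))·r⁴ = 0.109757 × 0.8⁴ = 0.0449565 m⁴.
Centre of pressure: y_p = y_c + I_c/(y_c·A) = 7.84047 + 0.0449565/(7.84047 × 1.00531) = 7.84047 + 0.00570362 = 7.84617 m along the plane.
Vertically, h_p = y_p·sinθ = 7.84617 × 0.746638 = 5.85825 m.

h_p = 5.86 m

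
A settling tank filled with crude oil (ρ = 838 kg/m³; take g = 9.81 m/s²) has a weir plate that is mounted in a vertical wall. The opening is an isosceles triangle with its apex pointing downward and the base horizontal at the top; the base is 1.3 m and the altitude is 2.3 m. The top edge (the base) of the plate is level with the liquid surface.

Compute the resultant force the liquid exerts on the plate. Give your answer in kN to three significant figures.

γ = ρg = 838 × 9.81 / 1000 = 8.22078 kN/m³.
With the apex down, the centroid sits h/3 = 2.3/3 = 0.766667 m below the base (the top edge), so the centroid depth is h_c = 0.766667 m.
A = ½ × 1.3 × 2.3 = 1.495 m².
Resultant F = γ·h_c·A = 8.22078 × 0.766667 × 1.495 = 9.42239 kN.

F ≈ 9.42 kN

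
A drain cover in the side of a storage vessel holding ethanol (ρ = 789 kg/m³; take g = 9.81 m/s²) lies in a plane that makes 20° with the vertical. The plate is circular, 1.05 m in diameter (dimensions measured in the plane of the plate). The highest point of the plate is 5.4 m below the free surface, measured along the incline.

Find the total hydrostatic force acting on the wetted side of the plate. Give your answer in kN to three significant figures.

F ≈ 37.3 kN

γ = ρg = 789 × 9.81 / 1000 = 7.74009 kN/m³.
The plate makes 20° with the vertical, i.e. θ = 90° − 20° = 70° to the horizontal. Measuring y along the incline from the free-surface line, vertical depth h = y·sinθ with sinθ = 0.939693.
The centroid is at the centre, 0.525 m below the top of the plate, so y_c = 5.4 + 0.525 = 5.925 m and h_c = 5.925 × 0.939693 = 5.56768 m.
A = π(0.525)² = 0.865901 m².
Resultant F = γ·h_c·A = 7.74009 × 5.56768 × 0.865901 = 37.3154 kN.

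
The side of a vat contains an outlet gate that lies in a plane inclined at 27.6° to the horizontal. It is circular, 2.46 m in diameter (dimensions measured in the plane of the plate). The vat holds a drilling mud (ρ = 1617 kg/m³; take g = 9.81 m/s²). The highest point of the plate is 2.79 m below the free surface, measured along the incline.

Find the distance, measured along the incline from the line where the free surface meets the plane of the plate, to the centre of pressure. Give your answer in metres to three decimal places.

y_p = 4.114 m

γ = ρg = 1617 × 9.81 / 1000 = 15.86277 kN/m³.
Let θ = 27.6° be the plate's angle to the horizontal; measure y along the incline from where the plane meets the free surface. Vertical depth h = y·sinθ with sinθ = 0.463296.
The centroid is at the centre, 1.23 m below the top of the plate, so y_c = 2.79 + 1.23 = 4.02 m and h_c = 4.02 × 0.463296 = 1.86245 m.
A = π(1.23)² = 4.75292 m².
Resultant F = γ·h_c·A = 15.86277 × 1.86245 × 4.75292 = 140.418 kN.
I_c = πr⁴/4 = π × 1.23⁴/4 = 1.79767 m⁴.
Centre of pressure: y_p = y_c + I_c/(y_c·A) = 4.02 + 1.79767/(4.02 × 4.75292) = 4.02 + 0.0940857 = 4.11409 m along the plane.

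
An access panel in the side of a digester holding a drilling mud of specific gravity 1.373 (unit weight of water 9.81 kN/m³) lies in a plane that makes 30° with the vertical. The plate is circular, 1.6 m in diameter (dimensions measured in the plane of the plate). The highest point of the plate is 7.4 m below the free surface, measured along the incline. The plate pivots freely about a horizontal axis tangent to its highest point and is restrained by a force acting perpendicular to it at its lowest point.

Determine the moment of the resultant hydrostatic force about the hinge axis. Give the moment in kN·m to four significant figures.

γ = 1.373 × 9.81 = 13.46913 kN/m³.
The plate makes 30° with the vertical, i.e. θ = 90° − 30° = 60° to the horizontal. Measuring y along the incline from the free-surface line, vertical depth h = y·sinθ with sinθ = 0.866025.
The centroid is at the centre, 0.8 m below the top of the plate, so y_c = 7.4 + 0.8 = 8.2 m and h_c = 8.2 × 0.866025 = 7.1014 m.
A = π(0.8)² = 2.01062 m².
Resultant F = γ·h_c·A = 13.46913 × 7.1014 × 2.01062 = 192.315 kN.
I_c = πr⁴/4 = π × 0.8⁴/4 = 0.321699 m⁴.
Centre of pressure: y_p = y_c + I_c/(y_c·A) = 8.2 + 0.321699/(8.2 × 2.01062) = 8.2 + 0.0195122 = 8.21951 m along the plane.
The resultant acts 0.8 + 0.0195122 = 0.819512 m (along the plate) below the hinge at the top edge, so the moment about the hinge is M = F × 0.819512 = 192.315 × 0.819512 = 157.604 kN·m.

M ≈ 157.6 kN·m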